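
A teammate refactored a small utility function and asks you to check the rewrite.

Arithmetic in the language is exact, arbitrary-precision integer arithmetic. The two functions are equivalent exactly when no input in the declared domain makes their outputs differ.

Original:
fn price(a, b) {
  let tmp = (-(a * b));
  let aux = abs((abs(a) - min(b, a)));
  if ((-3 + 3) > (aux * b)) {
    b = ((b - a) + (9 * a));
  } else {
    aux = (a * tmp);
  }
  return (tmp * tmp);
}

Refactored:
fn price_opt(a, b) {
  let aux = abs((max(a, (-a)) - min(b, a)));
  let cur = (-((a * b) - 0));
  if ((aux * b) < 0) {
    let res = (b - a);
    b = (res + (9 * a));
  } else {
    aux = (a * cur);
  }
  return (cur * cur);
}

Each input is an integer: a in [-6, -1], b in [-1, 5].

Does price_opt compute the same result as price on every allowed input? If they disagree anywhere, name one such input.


Equivalent — the differences include local variable names differ, plus min/max/abs usage differs, plus statement counts differ, plus comparison usage differs, plus arithmetic usage differs, plus constant usage differs, yet no declared input distinguishes the two.
One worked example (a=-6, b=2) — price: tmp becomes 12; next aux becomes 12; next ((-3 + 3) > (aux * b)) evaluates to false; next aux becomes -72; next final value 144; price_opt: aux becomes 12; next cur becomes 12; next ((aux * b) < 0) evaluates to false; next aux becomes -72; next final value 144; agreement on 144.
Every one of the 42 inputs gives matching results.
verdict: equivalent


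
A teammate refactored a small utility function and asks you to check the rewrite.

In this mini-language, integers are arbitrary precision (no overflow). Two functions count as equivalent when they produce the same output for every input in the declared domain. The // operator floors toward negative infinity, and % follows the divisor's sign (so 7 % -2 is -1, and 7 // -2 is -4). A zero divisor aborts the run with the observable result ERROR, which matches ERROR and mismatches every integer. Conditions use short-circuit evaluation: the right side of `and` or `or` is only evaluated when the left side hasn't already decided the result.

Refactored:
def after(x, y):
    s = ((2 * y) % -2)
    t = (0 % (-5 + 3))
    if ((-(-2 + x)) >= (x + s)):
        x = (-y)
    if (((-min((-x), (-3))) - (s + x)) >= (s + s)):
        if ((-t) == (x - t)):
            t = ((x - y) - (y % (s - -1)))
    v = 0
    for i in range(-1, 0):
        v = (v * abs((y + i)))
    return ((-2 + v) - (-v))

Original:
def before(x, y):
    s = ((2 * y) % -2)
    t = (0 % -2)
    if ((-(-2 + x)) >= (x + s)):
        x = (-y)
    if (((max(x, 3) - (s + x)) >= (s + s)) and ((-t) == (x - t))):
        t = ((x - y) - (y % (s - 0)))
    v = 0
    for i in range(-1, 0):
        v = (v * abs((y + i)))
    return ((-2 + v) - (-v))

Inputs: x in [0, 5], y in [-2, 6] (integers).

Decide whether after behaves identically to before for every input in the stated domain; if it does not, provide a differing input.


On input x=0, y=0, before returns ERROR while after returns -2.
verdict: not equivalent; witness: x=0, y=0


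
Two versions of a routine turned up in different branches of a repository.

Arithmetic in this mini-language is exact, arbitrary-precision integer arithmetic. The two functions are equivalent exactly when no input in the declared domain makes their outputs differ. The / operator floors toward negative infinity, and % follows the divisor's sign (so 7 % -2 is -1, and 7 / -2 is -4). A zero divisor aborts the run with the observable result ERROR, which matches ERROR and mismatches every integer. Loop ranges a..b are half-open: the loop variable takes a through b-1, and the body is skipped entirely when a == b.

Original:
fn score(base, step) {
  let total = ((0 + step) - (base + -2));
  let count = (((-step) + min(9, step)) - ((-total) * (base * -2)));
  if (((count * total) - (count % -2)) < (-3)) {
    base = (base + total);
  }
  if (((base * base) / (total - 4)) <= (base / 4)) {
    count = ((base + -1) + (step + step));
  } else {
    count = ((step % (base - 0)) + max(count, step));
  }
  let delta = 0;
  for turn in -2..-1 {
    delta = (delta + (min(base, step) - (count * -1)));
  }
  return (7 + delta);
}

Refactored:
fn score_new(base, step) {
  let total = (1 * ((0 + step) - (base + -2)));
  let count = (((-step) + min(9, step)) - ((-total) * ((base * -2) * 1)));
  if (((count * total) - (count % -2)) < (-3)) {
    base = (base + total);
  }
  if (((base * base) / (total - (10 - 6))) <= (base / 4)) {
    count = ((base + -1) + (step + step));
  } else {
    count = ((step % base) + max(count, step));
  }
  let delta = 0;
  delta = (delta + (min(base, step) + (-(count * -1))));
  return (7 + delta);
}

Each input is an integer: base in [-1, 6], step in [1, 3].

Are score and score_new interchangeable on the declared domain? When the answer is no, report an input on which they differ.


Differences: constant usage differs, plus loop structure differs, plus arithmetic usage differs, plus statement counts differ, plus local variable names differ — yet all 24 inputs agree.
verdict: equivalent


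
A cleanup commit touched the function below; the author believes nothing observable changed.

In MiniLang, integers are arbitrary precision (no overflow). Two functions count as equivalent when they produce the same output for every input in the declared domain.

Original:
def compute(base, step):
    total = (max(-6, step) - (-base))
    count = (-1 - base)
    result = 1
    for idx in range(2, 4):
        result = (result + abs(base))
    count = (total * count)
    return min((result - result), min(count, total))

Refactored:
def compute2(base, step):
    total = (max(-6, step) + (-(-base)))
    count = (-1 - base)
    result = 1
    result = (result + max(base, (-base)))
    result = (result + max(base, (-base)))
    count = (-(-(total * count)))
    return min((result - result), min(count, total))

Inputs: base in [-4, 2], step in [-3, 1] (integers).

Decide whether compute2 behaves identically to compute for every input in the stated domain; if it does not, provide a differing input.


Although min/max/abs usage differs, plus arithmetic usage differs, plus local variable names differ, plus loop structure differs, 35/35 inputs agree.
verdict: equivalent


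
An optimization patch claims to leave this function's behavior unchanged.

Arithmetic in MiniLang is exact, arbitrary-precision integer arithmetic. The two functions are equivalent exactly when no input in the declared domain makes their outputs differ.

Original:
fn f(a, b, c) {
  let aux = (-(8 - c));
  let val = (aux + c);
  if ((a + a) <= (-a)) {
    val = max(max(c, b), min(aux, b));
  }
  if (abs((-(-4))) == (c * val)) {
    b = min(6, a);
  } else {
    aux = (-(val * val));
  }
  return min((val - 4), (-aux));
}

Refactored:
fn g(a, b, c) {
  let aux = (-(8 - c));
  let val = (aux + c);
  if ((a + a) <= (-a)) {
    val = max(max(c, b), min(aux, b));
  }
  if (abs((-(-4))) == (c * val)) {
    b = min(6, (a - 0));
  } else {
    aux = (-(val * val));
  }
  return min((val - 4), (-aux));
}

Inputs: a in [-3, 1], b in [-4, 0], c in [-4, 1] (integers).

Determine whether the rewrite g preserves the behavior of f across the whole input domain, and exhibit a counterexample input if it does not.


Equivalent — the differences include constant usage differs, plus arithmetic usage differs, yet no declared input distinguishes the two.
One worked example (a=-3, b=0, c=-2) — f: aux = -10; val = -12; ((a + a) <= (-a)) -> true; val = 0; (abs((-(-4))) == (c * val)) -> false; aux = 0; return -4; g: aux = -10; val = -12; ((a + a) <= (-a)) -> true; val = 0; (abs((-(-4))) == (c * val)) -> false; aux = 0; return -4; agreement on -4.
An exhaustive pass over the 150 declared inputs shows identical outputs.
verdict: equivalent


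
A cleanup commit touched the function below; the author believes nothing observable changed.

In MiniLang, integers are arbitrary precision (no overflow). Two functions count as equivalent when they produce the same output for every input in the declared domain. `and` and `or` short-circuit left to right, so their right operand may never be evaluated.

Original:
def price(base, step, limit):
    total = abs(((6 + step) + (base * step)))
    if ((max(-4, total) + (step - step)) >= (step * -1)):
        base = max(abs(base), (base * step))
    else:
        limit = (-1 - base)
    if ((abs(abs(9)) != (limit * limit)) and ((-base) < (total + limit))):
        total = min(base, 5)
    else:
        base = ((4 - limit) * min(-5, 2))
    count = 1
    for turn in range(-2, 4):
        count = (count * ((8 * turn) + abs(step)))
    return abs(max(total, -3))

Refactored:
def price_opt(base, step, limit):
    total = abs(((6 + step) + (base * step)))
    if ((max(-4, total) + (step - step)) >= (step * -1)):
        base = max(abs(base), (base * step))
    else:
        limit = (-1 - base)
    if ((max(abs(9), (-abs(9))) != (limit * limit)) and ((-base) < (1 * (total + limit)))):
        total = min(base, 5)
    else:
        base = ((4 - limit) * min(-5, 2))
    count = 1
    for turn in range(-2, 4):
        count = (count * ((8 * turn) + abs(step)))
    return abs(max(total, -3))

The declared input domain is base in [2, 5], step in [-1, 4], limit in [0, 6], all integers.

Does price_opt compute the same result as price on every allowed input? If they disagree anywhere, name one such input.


Behavior is preserved: although constant usage differs, and min/max/abs usage differs, and arithmetic usage differs, the outputs never diverge.
Tracing base=2, step=2, limit=0: price: total := 12 | ((max(-4, total) + (step - step)) >= (step * -1)): true | base := 4 | ((abs(abs(9)) != (limit * limit)) and ((-base) < (total + limit))): true | total := 4 | count := 1 | iter turn=-2: | count := -14 | iter turn=-1: | count := 84 | iter turn=0: | count := 168 | iter turn=1: | count := 1680 | iter turn=2: | count := 30240 | iter turn=3: | count := 786240 | result 4 | price_opt: total := 12 | ((max(-4, total) + (step - step)) >= (step * -1)): true | base := 4 | ((max(abs(9), (-abs(9))) != (limit * limit)) and ((-base) < (1 * (total + limit)))): true | total := 4 | count := 1 | iter turn=-2: | count := -14 | iter turn=-1: | count := 84 | iter turn=0: | count := 168 | iter turn=1: | count := 1680 | iter turn=2: | count := 30240 | iter turn=3: | count := 786240 | result 4 — matching result 4.
Checked all 168 inputs in the declared domain: the outputs agree on every one.
verdict: equivalent


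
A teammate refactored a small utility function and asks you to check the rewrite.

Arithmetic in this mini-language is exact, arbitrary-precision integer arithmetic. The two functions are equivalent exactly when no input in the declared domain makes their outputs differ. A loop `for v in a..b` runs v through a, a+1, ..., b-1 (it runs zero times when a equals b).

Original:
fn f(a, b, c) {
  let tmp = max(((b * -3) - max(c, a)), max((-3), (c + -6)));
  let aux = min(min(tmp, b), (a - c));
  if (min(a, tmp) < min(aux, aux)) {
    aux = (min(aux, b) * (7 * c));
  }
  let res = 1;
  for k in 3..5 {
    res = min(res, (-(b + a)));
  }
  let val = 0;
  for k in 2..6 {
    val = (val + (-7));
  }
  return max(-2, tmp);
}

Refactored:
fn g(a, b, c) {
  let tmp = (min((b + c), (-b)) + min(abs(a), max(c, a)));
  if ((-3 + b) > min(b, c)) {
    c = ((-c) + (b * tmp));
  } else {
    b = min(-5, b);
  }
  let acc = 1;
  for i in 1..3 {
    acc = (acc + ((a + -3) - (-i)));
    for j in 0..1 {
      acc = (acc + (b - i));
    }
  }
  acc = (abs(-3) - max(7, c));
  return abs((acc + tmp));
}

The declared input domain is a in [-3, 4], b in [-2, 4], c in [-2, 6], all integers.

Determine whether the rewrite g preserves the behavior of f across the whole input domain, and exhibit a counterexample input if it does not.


Not equivalent: a=-3, b=-2, c=-2 separates them (8 vs 10).
f: tmp := 8 | aux := -2 | (min(a, tmp) < min(aux, aux)): true | aux := 28 | res := 1 | iter k=3: | res := 1 | iter k=4: | res := 1 | val := 0 | iter k=2: | val := -7 | iter k=3: | val := -14 | iter k=4: | val := -21 | iter k=5: | val := -28 | result 8
g: tmp := -6 | ((-3 + b) > min(b, c)): false | b := -5 | acc := 1 | iter i=1: | acc := -4 | iter j=0: | acc := -10 | iter i=2: | acc := -14 | iter j=0: | acc := -21 | acc := -4 | result 10
verdict: not equivalent; witness: a=-3, b=-2, c=-2


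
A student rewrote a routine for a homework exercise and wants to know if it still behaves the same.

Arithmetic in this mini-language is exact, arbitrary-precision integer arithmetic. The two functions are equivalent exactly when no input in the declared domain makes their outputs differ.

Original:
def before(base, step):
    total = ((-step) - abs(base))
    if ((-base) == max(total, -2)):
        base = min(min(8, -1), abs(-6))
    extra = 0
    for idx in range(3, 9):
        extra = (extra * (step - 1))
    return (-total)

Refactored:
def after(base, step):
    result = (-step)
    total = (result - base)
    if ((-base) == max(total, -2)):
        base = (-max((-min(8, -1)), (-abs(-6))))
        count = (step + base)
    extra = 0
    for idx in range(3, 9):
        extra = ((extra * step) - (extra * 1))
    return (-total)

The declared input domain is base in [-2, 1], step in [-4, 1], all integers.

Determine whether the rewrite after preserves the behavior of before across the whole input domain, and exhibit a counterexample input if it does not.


Take base=-2, step=-4.
before: total=2, then ((-base) == max(total, -2)) is true, then base=-1, then extra=0, then (idx=3), then extra=0, then (idx=4), then extra=0, then (idx=5), then extra=0, then (idx=6), then extra=0, then (idx=7), then extra=0, then (idx=8), then extra=0, then returns -2
after: result=4, then total=6, then ((-base) == max(total, -2)) is false, then extra=0, then (idx=3), then extra=0, then (idx=4), then extra=0, then (idx=5), then extra=0, then (idx=6), then extra=0, then (idx=7), then extra=0, then (idx=8), then extra=0, then returns -6
-2 and -6 differ, so these are not the same function on this domain.
verdict: not equivalent; witness: base=-2, step=-4


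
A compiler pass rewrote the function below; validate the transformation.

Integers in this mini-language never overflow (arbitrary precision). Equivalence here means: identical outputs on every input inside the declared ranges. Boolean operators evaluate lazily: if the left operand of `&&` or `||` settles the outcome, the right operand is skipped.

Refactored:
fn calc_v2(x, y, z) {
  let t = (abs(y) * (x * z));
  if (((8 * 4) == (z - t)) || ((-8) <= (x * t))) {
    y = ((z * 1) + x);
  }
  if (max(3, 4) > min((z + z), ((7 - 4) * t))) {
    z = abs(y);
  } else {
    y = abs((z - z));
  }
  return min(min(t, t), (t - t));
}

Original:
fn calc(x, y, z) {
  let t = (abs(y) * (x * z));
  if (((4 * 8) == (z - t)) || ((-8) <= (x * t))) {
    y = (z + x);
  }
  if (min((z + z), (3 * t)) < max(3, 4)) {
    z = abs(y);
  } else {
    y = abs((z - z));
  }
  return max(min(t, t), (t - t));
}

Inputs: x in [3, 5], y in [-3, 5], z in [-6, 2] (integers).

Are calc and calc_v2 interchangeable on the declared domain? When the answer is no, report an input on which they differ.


There is a counterexample at x=3, y=-3, z=-6: 0 on one side, -54 on the other.
calc: t becomes -54; next (((4 * 8) == (z - t)) || ((-8) <= (x * t))) evaluates to false; next (min((z + z), (3 * t)) < max(3, 4)) evaluates to true; next z becomes 3; next final value 0
calc_v2: t becomes -54; next (((8 * 4) == (z - t)) || ((-8) <= (x * t))) evaluates to false; next (max(3, 4) > min((z + z), ((7 - 4) * t))) evaluates to true; next z becomes 3; next final value -54
verdict: not equivalent; witness: x=3, y=-3, z=-6


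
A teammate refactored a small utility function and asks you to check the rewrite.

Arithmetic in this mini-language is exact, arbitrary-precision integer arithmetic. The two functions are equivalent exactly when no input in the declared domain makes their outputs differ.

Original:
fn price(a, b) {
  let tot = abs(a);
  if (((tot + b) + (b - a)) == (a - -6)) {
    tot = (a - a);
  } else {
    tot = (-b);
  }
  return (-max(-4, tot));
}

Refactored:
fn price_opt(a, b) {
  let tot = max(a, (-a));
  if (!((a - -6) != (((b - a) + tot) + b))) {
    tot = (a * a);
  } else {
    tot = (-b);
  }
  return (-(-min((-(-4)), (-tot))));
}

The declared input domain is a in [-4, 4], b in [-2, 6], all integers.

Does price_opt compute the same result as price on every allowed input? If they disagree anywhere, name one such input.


There is a counterexample at a=-2, b=0: 0 on one side, -4 on the other.
price: tot becomes 2; next (((tot + b) + (b - a)) == (a - -6)) evaluates to true; next tot becomes 0; next final value 0
price_opt: tot becomes 2; next (!((a - -6) != (((b - a) + tot) + b))) evaluates to true; next tot becomes 4; next final value -4
verdict: not equivalent; witness: a=-2, b=0


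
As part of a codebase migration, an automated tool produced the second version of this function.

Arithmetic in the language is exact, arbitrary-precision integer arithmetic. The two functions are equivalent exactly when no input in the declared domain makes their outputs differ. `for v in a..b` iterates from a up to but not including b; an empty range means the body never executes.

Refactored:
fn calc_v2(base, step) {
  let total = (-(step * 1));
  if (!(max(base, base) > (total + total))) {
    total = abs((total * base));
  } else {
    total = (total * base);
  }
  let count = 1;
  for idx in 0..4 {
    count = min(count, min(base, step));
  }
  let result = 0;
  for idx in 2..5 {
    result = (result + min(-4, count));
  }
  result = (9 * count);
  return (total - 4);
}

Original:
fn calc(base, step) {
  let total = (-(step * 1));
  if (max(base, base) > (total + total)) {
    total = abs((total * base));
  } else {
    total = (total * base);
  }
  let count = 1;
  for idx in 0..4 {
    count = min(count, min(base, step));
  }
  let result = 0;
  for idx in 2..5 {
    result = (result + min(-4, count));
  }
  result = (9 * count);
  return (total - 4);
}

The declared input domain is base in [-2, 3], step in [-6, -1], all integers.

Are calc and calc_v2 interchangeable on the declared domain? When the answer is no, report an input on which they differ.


On input base=-2, step=-6, calc returns -16 while calc_v2 returns 8.
verdict: not equivalent; witness: base=-2, step=-6


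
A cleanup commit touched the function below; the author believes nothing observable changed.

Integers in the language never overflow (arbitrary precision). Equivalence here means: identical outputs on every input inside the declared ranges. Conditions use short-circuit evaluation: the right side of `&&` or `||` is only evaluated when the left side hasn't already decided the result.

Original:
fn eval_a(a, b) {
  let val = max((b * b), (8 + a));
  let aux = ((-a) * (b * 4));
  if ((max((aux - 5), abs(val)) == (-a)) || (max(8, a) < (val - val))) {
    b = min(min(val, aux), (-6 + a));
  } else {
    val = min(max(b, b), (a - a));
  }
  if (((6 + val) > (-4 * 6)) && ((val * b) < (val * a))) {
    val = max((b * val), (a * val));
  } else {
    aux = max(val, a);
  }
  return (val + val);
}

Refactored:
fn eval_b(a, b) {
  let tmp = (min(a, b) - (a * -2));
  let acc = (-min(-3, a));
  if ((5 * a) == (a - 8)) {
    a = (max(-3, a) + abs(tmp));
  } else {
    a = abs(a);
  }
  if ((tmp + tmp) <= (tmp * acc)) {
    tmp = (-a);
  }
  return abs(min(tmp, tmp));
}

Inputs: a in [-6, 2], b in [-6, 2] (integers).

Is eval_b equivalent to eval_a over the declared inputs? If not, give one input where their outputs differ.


a=-6, b=-6 yields -12 from eval_a but 18 from eval_b.
verdict: not equivalent; witness: a=-6, b=-6


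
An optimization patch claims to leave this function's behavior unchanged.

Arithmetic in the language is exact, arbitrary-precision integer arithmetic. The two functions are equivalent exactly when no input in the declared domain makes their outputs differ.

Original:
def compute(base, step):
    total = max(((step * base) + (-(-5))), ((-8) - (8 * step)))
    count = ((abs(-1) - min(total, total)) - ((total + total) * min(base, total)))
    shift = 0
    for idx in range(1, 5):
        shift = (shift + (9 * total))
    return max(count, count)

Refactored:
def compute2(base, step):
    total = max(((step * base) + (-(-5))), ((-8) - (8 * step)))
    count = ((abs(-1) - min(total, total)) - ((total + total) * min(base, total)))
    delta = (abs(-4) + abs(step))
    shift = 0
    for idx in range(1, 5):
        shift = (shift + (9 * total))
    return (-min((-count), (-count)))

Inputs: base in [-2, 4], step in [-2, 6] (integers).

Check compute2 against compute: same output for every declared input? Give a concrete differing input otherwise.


Behavior is preserved: although arithmetic usage differs, and statement counts differ, and min/max/abs usage differs, and constant usage differs, and local variable names differ, the outputs never diverge.
Tracing base=-2, step=-2: compute: total := 9 | count := 28 | shift := 0 | iter idx=1: | shift := 81 | iter idx=2: | shift := 162 | iter idx=3: | shift := 243 | iter idx=4: | shift := 324 | result 28 | compute2: total := 9 | count := 28 | delta := 6 | shift := 0 | iter idx=1: | shift := 81 | iter idx=2: | shift := 162 | iter idx=3: | shift := 243 | iter idx=4: | shift := 324 | result 28 — matching result 28.
Sweeping the whole domain (63 inputs) finds no disagreement.
verdict: equivalent


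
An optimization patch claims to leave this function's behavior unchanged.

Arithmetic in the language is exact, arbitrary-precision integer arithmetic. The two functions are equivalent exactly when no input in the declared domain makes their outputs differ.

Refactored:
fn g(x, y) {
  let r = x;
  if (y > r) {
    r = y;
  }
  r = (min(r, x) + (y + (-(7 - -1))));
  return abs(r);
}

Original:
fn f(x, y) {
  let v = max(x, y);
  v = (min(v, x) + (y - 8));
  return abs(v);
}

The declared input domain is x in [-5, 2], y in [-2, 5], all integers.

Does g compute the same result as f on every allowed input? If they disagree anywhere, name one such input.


Side by side, the visible changes include: comparison usage differs, arithmetic usage differs, min/max/abs usage differs, local variable names differ, constant usage differs, statement counts differ, branching structure differs.
As a probe, take x=-4, y=3: f runs v=3, then v=-9, then returns 9; g runs r=-4, then (y > r) is true, then r=3, then r=-9, then returns 9; both end at 9.
Across all 64 domain points the two functions coincide.
verdict: equivalent


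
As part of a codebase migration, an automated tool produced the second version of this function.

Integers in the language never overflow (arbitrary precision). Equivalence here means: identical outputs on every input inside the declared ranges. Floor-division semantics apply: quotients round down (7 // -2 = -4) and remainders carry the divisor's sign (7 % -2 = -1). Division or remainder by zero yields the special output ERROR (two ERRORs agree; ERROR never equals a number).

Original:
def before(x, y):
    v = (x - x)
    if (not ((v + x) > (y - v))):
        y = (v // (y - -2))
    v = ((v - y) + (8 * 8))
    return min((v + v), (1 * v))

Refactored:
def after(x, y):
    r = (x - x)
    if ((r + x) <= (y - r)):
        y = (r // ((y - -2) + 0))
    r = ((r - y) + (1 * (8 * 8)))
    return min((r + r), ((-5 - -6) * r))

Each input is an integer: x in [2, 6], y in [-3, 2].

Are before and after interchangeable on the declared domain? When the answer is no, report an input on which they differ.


Side by side, the visible changes include: arithmetic usage differs, boolean connective usage differs, constant usage differs, local variable names differ, comparison usage differs.
As a probe, take x=4, y=-1: before runs v = 0; (not ((v + x) > (y - v))) -> false; v = 65; return 65; after runs r = 0; ((r + x) <= (y - r)) -> false; r = 65; return 65; both end at 65.
An exhaustive pass over the 30 declared inputs shows identical outputs.
verdict: equivalent


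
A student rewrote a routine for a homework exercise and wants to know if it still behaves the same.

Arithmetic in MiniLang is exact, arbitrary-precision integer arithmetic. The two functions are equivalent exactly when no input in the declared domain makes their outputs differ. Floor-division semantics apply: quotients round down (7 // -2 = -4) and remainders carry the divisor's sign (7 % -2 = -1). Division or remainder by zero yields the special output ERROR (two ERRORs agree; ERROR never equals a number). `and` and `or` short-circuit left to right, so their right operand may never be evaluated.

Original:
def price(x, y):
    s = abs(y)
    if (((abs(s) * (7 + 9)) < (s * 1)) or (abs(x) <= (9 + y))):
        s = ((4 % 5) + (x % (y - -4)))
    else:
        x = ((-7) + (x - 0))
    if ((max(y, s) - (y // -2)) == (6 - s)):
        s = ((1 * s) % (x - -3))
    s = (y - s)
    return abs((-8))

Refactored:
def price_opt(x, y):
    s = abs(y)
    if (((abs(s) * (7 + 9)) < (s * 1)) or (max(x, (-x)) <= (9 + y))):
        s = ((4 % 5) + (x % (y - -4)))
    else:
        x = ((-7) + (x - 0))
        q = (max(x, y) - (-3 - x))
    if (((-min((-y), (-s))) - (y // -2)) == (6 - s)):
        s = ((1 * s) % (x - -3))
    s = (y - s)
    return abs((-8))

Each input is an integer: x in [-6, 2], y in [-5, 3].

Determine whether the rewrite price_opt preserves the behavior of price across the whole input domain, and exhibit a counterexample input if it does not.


Changes here: arithmetic usage differs; and min/max/abs usage differs; and constant usage differs; and local variable names differ; and statement counts differ; the full 81-point sweep finds no disagreement.
verdict: equivalent


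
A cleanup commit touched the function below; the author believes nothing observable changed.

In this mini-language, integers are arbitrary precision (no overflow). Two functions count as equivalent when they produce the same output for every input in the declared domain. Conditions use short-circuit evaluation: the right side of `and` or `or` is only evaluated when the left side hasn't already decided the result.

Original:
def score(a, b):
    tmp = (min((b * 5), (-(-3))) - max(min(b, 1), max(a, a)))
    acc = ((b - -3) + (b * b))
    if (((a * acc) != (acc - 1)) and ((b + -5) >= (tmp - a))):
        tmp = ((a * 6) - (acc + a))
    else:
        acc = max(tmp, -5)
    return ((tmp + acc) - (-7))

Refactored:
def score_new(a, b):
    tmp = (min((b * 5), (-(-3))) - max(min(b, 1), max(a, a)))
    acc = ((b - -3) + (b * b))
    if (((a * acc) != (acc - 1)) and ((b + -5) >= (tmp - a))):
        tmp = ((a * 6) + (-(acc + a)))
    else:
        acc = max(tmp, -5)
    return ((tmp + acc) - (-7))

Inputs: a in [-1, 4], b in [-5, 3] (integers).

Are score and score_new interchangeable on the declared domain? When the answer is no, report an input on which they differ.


Comparing the listings, the differences include: arithmetic usage differs.
One worked example (a=1, b=1) — score: tmp := 2 | acc := 5 | (((a * acc) != (acc - 1)) and ((b + -5) >= (tmp - a))): false | acc := 2 | result 11; score_new: tmp := 2 | acc := 5 | (((a * acc) != (acc - 1)) and ((b + -5) >= (tmp - a))): false | acc := 2 | result 11; agreement on 11.
Sweeping the whole domain (54 inputs) finds no disagreement.
verdict: equivalent


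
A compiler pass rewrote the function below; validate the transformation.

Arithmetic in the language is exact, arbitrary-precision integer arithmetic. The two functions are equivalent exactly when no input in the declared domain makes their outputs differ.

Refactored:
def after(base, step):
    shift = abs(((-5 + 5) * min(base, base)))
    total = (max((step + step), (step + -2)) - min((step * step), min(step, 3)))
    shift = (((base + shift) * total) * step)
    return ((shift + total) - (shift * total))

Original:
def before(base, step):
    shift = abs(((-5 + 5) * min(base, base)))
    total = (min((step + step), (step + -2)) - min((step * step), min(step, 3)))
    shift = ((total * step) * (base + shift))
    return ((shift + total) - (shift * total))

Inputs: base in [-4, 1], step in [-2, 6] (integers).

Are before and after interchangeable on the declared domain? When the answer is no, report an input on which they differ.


Take base=-4, step=-1.
before: shift = 0; total = -2; shift = -8; return -26
after: shift = 0; total = -1; shift = -4; return -9
-26 != -9, so the rewrite changes behavior.
verdict: not equivalent; witness: base=-4, step=-1


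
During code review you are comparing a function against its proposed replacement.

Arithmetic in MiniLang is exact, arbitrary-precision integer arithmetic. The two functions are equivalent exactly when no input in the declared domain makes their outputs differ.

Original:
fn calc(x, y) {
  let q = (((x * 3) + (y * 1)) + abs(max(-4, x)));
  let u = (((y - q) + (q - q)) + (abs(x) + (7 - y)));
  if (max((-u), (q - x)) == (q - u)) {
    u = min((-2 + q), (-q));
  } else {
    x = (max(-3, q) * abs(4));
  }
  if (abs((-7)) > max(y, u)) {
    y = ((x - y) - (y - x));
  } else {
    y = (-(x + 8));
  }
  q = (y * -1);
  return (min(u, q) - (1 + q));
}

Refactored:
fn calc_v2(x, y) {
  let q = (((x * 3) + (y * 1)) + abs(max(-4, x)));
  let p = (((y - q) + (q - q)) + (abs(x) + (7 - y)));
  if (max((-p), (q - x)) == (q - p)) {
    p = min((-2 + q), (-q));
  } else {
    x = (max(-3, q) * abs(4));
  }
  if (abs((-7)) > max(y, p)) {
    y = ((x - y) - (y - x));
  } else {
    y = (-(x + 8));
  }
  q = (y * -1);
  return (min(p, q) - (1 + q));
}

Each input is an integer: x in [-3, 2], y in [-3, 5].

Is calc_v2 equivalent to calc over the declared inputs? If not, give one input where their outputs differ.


Equivalent — the differences include local variable names differ, yet no declared input distinguishes the two.
One worked example (x=-3, y=-2) — calc: q=-8, then u=18, then (max((-u), (q - x)) == (q - u)) is false, then x=-12, then (abs((-7)) > max(y, u)) is false, then y=4, then q=-4, then returns -1; calc_v2: q=-8, then p=18, then (max((-p), (q - x)) == (q - p)) is false, then x=-12, then (abs((-7)) > max(y, p)) is false, then y=4, then q=-4, then returns -1; agreement on -1.
Across all 54 domain points the two functions coincide.
verdict: equivalent


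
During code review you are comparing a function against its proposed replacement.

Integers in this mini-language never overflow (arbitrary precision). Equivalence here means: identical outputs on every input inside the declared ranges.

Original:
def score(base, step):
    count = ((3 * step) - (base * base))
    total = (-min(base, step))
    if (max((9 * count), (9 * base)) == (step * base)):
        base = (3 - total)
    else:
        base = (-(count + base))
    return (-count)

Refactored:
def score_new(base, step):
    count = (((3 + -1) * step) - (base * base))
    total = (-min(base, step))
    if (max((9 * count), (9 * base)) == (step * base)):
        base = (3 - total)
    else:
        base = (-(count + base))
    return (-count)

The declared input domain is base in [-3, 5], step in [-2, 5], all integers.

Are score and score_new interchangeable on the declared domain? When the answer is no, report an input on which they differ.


On input base=-3, step=-2, score returns 15 while score_new returns 13.
verdict: not equivalent; witness: base=-3, step=-2


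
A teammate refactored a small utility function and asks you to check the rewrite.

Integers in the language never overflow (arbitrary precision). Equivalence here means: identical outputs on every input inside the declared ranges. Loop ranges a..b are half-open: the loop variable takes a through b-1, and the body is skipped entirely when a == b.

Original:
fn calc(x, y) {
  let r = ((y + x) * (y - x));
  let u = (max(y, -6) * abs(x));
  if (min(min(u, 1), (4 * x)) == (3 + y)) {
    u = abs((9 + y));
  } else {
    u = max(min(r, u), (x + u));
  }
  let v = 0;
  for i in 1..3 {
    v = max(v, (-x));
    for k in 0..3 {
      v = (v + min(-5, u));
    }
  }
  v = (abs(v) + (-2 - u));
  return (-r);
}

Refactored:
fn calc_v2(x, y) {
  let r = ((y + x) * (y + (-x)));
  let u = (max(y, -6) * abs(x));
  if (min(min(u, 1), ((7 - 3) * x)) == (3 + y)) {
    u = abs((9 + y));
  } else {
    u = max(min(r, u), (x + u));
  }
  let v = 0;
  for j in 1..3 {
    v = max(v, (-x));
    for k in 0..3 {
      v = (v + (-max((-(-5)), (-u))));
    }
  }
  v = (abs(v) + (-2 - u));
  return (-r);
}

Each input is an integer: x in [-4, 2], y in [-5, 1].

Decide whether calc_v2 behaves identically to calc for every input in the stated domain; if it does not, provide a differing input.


Equivalent — the differences include min/max/abs usage differs; local variable names differ; constant usage differs; arithmetic usage differs, yet no declared input distinguishes the two.
As a probe, take x=1, y=-5: calc runs r becomes 24; next u becomes -5; next (min(min(u, 1), (4 * x)) == (3 + y)) evaluates to false; next u becomes -4; next v becomes 0; next at i=1:; next v becomes 0; next at k=0:; next v becomes -5; next at k=1:; next v becomes -10; next at k=2:; next v becomes -15; next at i=2:; next v becomes -1; next at k=0:; next v becomes -6; next at k=1:; next v becomes -11; next at k=2:; next v becomes -16; next v becomes 18; next final value -24; calc_v2 runs r becomes 24; next u becomes -5; next (min(min(u, 1), ((7 - 3) * x)) == (3 + y)) evaluates to false; next u becomes -4; next v becomes 0; next at j=1:; next v becomes 0; next at k=0:; next v becomes -5; next at k=1:; next v becomes -10; next at k=2:; next v becomes -15; next at j=2:; next v becomes -1; next at k=0:; next v becomes -6; next at k=1:; next v becomes -11; next at k=2:; next v becomes -16; next v becomes 18; next final value -24; both end at -24.
Sweeping the whole domain (49 inputs) finds no disagreement.
verdict: equivalent


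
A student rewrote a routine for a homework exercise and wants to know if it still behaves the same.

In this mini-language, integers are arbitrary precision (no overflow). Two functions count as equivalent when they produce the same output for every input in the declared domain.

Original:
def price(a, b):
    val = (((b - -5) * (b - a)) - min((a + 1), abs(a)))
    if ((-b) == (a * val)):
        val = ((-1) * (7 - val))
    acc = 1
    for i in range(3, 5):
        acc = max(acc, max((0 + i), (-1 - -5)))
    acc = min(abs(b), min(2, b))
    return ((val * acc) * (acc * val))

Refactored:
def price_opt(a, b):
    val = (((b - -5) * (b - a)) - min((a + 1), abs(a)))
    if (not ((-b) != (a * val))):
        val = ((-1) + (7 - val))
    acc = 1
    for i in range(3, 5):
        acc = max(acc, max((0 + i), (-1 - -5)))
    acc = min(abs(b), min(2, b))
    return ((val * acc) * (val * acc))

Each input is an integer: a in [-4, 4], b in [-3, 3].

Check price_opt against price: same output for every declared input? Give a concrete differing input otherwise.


Input a=1, b=1: 64 from price versus 49 from price_opt.
verdict: not equivalent; witness: a=1, b=1


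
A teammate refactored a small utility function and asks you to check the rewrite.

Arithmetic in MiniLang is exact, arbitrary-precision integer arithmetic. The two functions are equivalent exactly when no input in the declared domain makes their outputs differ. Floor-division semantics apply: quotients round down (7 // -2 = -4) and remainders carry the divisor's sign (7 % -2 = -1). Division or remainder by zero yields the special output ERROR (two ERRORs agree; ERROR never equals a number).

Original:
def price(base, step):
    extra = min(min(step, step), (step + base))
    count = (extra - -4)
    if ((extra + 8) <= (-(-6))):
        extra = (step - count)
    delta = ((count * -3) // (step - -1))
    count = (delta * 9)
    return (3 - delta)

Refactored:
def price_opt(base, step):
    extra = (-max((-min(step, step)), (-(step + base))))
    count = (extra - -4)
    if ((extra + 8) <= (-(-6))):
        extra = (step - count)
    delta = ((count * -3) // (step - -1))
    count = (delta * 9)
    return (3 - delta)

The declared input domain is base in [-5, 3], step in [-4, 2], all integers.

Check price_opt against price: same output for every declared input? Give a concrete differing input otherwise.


Behavior is preserved: although min/max/abs usage differs, the outputs never diverge.
One worked example (base=-1, step=-2) — price: extra := -3 | count := 1 | ((extra + 8) <= (-(-6))): true | extra := -3 | delta := 3 | count := 27 | result 0; price_opt: extra := -3 | count := 1 | ((extra + 8) <= (-(-6))): true | extra := -3 | delta := 3 | count := 27 | result 0; agreement on 0.
An exhaustive pass over the 63 declared inputs shows identical outputs.
verdict: equivalent


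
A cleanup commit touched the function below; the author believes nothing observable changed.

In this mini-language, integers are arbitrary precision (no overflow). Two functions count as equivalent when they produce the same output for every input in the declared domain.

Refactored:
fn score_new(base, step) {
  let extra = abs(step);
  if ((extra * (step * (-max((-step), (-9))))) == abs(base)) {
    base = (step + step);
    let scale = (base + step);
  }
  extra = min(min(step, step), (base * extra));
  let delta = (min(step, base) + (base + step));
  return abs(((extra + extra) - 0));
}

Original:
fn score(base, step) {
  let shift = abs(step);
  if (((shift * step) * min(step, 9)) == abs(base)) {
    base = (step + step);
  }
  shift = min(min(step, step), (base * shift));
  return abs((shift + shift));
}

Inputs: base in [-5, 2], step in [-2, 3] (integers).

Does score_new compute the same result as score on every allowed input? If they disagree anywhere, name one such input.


This is a faithful refactor — min/max/abs usage differs; and statement counts differ; and local variable names differ; and constant usage differs; and arithmetic usage differs, but the computed results match everywhere.
One worked example (base=-5, step=1) — score: shift becomes 1; next (((shift * step) * min(step, 9)) == abs(base)) evaluates to false; next shift becomes -5; next final value 10; score_new: extra becomes 1; next ((extra * (step * (-max((-step), (-9))))) == abs(base)) evaluates to false; next extra becomes -5; next delta becomes -9; next final value 10; agreement on 10.
Every one of the 48 inputs gives matching results.
verdict: equivalent


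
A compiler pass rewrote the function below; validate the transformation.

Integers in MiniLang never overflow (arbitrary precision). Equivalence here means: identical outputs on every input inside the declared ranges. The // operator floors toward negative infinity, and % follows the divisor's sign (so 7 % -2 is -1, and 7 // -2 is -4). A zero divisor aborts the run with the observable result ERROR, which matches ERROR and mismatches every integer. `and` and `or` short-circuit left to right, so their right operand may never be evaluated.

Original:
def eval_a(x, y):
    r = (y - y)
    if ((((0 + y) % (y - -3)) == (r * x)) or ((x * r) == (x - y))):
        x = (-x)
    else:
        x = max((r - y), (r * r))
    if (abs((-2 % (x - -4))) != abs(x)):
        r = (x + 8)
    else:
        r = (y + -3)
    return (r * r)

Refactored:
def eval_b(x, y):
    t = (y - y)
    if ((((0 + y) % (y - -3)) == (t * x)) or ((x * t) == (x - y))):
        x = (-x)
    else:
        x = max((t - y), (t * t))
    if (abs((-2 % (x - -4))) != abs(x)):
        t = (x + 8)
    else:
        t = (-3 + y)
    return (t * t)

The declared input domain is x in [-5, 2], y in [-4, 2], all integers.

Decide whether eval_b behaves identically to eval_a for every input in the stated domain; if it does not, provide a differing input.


Although local variable names differ, 56/56 inputs agree.
verdict: equivalent


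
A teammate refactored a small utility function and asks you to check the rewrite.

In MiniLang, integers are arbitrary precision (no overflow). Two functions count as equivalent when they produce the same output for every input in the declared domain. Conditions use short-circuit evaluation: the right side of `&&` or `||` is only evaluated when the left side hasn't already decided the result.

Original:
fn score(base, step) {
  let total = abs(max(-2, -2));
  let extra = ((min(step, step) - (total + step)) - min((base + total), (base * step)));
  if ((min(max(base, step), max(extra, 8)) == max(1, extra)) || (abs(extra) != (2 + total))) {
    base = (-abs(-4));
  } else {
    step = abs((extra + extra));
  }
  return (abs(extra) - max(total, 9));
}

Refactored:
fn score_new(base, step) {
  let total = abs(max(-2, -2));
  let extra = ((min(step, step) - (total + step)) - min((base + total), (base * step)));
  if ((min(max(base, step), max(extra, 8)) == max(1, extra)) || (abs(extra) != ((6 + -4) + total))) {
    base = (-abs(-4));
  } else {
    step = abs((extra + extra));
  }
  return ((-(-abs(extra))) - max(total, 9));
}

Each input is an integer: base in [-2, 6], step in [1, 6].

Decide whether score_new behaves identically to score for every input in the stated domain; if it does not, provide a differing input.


The two are interchangeable: arithmetic usage differs; constant usage differs, and every declared input agrees.
Tracing base=5, step=2: score: total becomes 2; next extra becomes -9; next ((min(max(base, step), max(extra, 8)) == max(1, extra)) || (abs(extra) != (2 + total))) evaluates to true; next base becomes -4; next final value 0 | score_new: total becomes 2; next extra becomes -9; next ((min(max(base, step), max(extra, 8)) == max(1, extra)) || (abs(extra) != ((6 + -4) + total))) evaluates to true; next base becomes -4; next final value 0 — matching result 0.
Every one of the 54 inputs gives matching results.
verdict: equivalent
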